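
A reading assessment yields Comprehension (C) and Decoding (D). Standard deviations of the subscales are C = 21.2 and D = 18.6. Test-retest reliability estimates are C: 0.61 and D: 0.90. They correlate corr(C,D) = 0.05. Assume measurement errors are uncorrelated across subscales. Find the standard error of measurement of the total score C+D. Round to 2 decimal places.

Var(total) = 795.4 + 39.432 = 834.832.
True-score variance = 585.522 + 39.432 = 624.954, so reliability = 0.7486.
Error variance = 834.832 − 624.954 = 209.878; SEM = √209.878 = 14.49.

14.49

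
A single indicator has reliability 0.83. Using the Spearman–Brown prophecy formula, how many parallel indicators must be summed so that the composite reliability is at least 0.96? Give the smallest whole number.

5

k ≥ ρ*(1−ρ₁)/(ρ₁(1−ρ*)) = 0.96·0.17 / (0.83·0.04) = 4.916.
Smallest integer k = 5.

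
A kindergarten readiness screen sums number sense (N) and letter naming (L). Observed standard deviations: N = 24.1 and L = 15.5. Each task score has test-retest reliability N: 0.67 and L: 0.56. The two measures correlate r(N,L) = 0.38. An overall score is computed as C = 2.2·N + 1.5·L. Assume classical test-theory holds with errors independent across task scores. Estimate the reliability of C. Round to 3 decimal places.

0.728

Var(C) = 2.2²·24.1² + 1.5²·15.5² + 2·[3.3·24.1·15.5·0.38] = 3351.68 + 936.863 = 4288.55.
Under uncorrelated errors the observed covariances equal the true-score covariances, so only the own-variance terms attenuate.
True-score variance = [2.2²·24.1²·0.67 + 1.5²·15.5²·0.56] + 936.863 = 2186.17 + 936.863 = 3123.03.
Reliability = 3123.03 / 4288.55 = 0.728.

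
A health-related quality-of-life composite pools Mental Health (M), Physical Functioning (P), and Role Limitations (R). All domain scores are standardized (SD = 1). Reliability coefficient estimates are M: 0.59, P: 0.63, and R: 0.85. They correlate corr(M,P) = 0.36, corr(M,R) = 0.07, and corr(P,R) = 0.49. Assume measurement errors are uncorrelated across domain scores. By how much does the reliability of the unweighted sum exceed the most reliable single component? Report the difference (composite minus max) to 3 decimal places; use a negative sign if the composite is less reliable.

Var(sum) = 3 + 1.84 = 4.84; true-score variance = 2.07 + 1.84 = 3.91; composite reliability = 0.8079.
Max component reliability = 0.8500.
Difference = 0.8079 − 0.8500 = -0.042.

-0.042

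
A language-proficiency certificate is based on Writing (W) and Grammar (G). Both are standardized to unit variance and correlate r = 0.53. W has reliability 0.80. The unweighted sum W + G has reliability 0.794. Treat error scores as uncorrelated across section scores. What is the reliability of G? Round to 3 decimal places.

Var(W+G) = 2 + 2·0.53 = 3.060.
True-score variance = ρ_W + ρ_G + 2·0.53, so 0.794 = (0.80 + ρ_G + 1.06) / 3.060.
ρ_G = 0.794·3.060 − 0.80 − 1.06 = 0.570.

0.570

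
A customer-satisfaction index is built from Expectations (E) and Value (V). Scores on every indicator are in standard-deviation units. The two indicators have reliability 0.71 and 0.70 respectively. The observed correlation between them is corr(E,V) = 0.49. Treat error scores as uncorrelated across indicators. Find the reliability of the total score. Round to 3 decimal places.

Var(E+V) = 2 + 2·[0.49] = 2 + 0.98 = 2.98.
Because errors are independent across components, Cov(Tᵢ,Tⱼ) = Cov(Xᵢ,Xⱼ); the off-diagonal part of the true-score variance is the same as above.
True-score variance = [0.71 + 0.70] + 0.98 = 1.41 + 0.98 = 2.39.
Reliability = 2.39 / 2.98 = 0.802.

0.802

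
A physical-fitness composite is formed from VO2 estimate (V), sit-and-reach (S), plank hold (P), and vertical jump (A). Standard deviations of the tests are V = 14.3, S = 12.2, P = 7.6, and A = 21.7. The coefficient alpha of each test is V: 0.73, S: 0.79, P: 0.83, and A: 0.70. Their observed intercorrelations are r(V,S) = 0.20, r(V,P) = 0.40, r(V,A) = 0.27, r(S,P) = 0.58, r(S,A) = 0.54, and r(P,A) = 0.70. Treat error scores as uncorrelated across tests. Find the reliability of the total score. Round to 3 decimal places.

0.870

Var(V+S+P+A) = 14.3² + 12.2² + 7.6² + 21.7² + 2·[14.3·12.2·0.20 + 14.3·7.6·0.40 + 14.3·21.7·0.27 + 12.2·7.6·0.58 + 12.2·21.7·0.54 + 7.6·21.7·0.70] = 881.98 + 948.658 = 1830.64.
Because errors are independent across components, Cov(Tᵢ,Tⱼ) = Cov(Xᵢ,Xⱼ); the off-diagonal part of the true-score variance is the same as above.
True-score variance = [14.3²·0.73 + 12.2²·0.79 + 7.6²·0.83 + 21.7²·0.70] + 948.658 = 644.425 + 948.658 = 1593.08.
Reliability = 1593.08 / 1830.64 = 0.870.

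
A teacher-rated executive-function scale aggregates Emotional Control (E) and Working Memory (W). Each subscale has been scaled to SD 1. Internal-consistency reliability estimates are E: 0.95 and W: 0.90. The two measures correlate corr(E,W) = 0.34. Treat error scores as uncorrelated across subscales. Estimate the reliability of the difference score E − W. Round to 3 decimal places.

Var(E−W) = 1 + 1 − 2·0.34 = 2 − 0.68 = 1.32.
Under uncorrelated errors the observed covariances equal the true-score covariances, so only the own-variance terms attenuate.
True-score variance = [0.95 + 0.90] − 0.68 = 1.85 − 0.68 = 1.17.
Reliability = 1.17 / 1.32 = 0.886.

0.886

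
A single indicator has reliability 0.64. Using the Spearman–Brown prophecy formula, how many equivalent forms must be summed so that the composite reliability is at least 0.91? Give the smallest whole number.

k ≥ ρ*(1−ρ₁)/(ρ₁(1−ρ*)) = 0.91·0.36 / (0.64·0.09) = 5.688.
Smallest integer k = 6.

6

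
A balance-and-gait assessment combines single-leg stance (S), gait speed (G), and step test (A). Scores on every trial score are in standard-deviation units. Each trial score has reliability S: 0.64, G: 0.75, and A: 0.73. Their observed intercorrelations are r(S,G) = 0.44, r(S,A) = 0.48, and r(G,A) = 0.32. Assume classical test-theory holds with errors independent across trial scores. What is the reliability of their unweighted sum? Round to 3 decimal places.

0.839

Var(S+G+A) = 3 + 2·[0.44 + 0.48 + 0.32] = 3 + 2.48 = 5.48.
Because errors are independent across components, Cov(Tᵢ,Tⱼ) = Cov(Xᵢ,Xⱼ); the off-diagonal part of the true-score variance is the same as above.
True-score variance = [0.64 + 0.75 + 0.73] + 2.48 = 2.12 + 2.48 = 4.6.
Reliability = 4.6 / 5.48 = 0.839.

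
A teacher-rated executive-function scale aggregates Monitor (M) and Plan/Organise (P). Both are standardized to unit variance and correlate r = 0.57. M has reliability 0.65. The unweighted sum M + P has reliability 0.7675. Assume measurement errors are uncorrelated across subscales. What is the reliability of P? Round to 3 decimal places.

Var(M+P) = 2 + 2·0.57 = 3.140.
True-score variance = ρ_M + ρ_P + 2·0.57, so 0.7675 = (0.65 + ρ_P + 1.14) / 3.140.
ρ_P = 0.7675·3.140 − 0.65 − 1.14 = 0.620.

0.620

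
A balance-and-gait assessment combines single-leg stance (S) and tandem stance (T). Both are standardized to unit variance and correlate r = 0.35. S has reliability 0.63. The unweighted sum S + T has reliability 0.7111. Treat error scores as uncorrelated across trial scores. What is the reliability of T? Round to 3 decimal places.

0.590

Var(S+T) = 2 + 2·0.35 = 2.700.
True-score variance = ρ_S + ρ_T + 2·0.35, so 0.7111 = (0.63 + ρ_T + 0.70) / 2.700.
ρ_T = 0.7111·2.700 − 0.63 − 0.70 = 0.590.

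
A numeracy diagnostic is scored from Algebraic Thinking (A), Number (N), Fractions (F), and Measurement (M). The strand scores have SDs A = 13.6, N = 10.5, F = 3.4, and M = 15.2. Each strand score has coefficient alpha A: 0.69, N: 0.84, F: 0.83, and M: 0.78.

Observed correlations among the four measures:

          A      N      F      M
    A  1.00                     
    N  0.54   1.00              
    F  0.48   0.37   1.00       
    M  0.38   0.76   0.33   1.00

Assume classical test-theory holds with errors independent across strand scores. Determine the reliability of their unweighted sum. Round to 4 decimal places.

0.8932

Var(A+N+F+M) = 13.6² + 10.5² + 3.4² + 15.2² + 2·[13.6·10.5·0.54 + 13.6·3.4·0.48 + 13.6·15.2·0.38 + 10.5·3.4·0.37 + 10.5·15.2·0.76 + 3.4·15.2·0.33] = 537.81 + 658.84 = 1196.65.
Under uncorrelated errors the observed covariances equal the true-score covariances, so only the own-variance terms attenuate.
True-score variance = [13.6²·0.69 + 10.5²·0.84 + 3.4²·0.83 + 15.2²·0.78] + 658.84 = 410.038 + 658.84 = 1068.88.
Reliability = 1068.88 / 1196.65 = 0.8932.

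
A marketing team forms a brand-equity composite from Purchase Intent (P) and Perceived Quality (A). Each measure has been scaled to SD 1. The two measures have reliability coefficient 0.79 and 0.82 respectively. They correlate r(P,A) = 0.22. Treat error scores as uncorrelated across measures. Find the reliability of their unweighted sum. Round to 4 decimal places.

0.8402

Var(P+A) = 2 + 2·[0.22] = 2 + 0.44 = 2.44.
Under uncorrelated errors the observed covariances equal the true-score covariances, so only the own-variance terms attenuate.
True-score variance = [0.79 + 0.82] + 0.44 = 1.61 + 0.44 = 2.05.
Reliability = 2.05 / 2.44 = 0.8402.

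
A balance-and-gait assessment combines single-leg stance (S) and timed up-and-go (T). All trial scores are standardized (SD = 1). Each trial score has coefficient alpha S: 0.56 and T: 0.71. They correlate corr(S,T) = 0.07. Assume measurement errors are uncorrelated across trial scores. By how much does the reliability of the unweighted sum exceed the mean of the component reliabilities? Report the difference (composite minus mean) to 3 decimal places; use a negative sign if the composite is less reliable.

0.024

Var(sum) = 2 + 0.14 = 2.14; true-score variance = 1.27 + 0.14 = 1.41; composite reliability = 0.6589.
Mean component reliability = 0.6350.
Difference = 0.6589 − 0.6350 = 0.024.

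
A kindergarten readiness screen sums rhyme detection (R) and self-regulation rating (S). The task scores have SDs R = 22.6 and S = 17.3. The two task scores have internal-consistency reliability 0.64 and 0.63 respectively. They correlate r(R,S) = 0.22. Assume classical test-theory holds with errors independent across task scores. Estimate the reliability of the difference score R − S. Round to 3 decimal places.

0.538

Var(R−S) = 22.6² + 17.3² − 2·22.6·17.3·0.22 = 810.05 − 172.031 = 638.019.
Because errors are independent across components, Cov(Tᵢ,Tⱼ) = Cov(Xᵢ,Xⱼ); the off-diagonal part of the true-score variance is the same as above.
True-score variance = [22.6²·0.64 + 17.3²·0.63] − 172.031 = 515.439 − 172.031 = 343.408.
Reliability = 343.408 / 638.019 = 0.538.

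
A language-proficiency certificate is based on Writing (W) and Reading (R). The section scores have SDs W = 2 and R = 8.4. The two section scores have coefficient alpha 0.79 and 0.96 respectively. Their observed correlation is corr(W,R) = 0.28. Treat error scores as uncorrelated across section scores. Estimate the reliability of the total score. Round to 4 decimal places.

0.9564

Var(W+R) = 2² + 8.4² + 2·[2·8.4·0.28] = 74.56 + 9.408 = 83.968.
With uncorrelated errors the cross-covariances are all true-score covariance, so they carry over unchanged; only the diagonal terms shrink to ρᵢσᵢ².
True-score variance = [2²·0.79 + 8.4²·0.96] + 9.408 = 70.8976 + 9.408 = 80.3056.
Reliability = 80.3056 / 83.968 = 0.9564.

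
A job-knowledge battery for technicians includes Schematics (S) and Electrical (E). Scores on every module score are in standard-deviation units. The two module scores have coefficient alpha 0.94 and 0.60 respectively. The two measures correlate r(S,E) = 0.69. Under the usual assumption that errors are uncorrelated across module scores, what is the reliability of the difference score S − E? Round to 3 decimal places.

0.258

Var(S−E) = 1 + 1 − 2·0.69 = 2 − 1.38 = 0.62.
Because errors are independent across components, Cov(Tᵢ,Tⱼ) = Cov(Xᵢ,Xⱼ); the off-diagonal part of the true-score variance is the same as above.
True-score variance = [0.94 + 0.60] − 1.38 = 1.54 − 1.38 = 0.16.
Reliability = 0.16 / 0.62 = 0.258.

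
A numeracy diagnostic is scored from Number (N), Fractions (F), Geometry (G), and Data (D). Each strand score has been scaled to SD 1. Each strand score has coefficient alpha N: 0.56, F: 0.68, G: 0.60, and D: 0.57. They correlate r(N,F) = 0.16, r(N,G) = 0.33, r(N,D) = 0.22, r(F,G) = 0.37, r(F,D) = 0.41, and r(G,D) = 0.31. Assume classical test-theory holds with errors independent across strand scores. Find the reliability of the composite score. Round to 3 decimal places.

0.791

Var(N+F+G+D) = 4 + 2·[0.16 + 0.33 + 0.22 + 0.37 + 0.41 + 0.31] = 4 + 3.6 = 7.6.
With uncorrelated errors the cross-covariances are all true-score covariance, so they carry over unchanged; only the diagonal terms shrink to ρᵢσᵢ².
True-score variance = [0.56 + 0.68 + 0.60 + 0.57] + 3.6 = 2.41 + 3.6 = 6.01.
Reliability = 6.01 / 7.6 = 0.791.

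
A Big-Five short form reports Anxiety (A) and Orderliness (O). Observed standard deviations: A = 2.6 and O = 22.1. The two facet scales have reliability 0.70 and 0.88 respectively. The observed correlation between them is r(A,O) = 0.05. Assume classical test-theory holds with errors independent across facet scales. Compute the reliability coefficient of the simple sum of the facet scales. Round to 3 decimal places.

0.879

Var(A+O) = 2.6² + 22.1² + 2·[2.6·22.1·0.05] = 495.17 + 5.746 = 500.916.
Because errors are independent across components, Cov(Tᵢ,Tⱼ) = Cov(Xᵢ,Xⱼ); the off-diagonal part of the true-score variance is the same as above.
True-score variance = [2.6²·0.70 + 22.1²·0.88] + 5.746 = 434.533 + 5.746 = 440.279.
Reliability = 440.279 / 500.916 = 0.879.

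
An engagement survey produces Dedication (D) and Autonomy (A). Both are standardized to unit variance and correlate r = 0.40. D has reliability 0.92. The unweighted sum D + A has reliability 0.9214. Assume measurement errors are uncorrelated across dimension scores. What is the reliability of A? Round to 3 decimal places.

0.860

Var(D+A) = 2 + 2·0.40 = 2.800.
True-score variance = ρ_D + ρ_A + 2·0.40, so 0.9214 = (0.92 + ρ_A + 0.80) / 2.800.
ρ_A = 0.9214·2.800 − 0.92 − 0.80 = 0.860.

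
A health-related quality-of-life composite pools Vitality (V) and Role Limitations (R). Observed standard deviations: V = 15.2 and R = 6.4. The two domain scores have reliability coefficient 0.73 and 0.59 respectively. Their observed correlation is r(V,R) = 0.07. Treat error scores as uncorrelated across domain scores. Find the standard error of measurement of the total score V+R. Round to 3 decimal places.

8.898

Var(total) = 272 + 13.6192 = 285.619.
True-score variance = 192.826 + 13.6192 = 206.445, so reliability = 0.7228.
Error variance = 285.619 − 206.445 = 79.1744; SEM = √79.1744 = 8.898.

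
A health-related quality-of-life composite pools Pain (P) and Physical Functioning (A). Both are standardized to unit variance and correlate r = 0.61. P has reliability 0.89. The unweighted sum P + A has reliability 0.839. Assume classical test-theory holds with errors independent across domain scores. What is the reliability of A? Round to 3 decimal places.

Var(P+A) = 2 + 2·0.61 = 3.220.
True-score variance = ρ_P + ρ_A + 2·0.61, so 0.839 = (0.89 + ρ_A + 1.22) / 3.220.
ρ_A = 0.839·3.220 − 0.89 − 1.22 = 0.592.

0.592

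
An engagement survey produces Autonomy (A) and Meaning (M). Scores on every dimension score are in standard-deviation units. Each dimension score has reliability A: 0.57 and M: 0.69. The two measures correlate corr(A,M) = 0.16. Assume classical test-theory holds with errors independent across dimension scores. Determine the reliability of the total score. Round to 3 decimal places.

0.681

Var(A+M) = 2 + 2·[0.16] = 2 + 0.32 = 2.32.
Under uncorrelated errors the observed covariances equal the true-score covariances, so only the own-variance terms attenuate.
True-score variance = [0.57 + 0.69] + 0.32 = 1.26 + 0.32 = 1.58.
Reliability = 1.58 / 2.32 = 0.681.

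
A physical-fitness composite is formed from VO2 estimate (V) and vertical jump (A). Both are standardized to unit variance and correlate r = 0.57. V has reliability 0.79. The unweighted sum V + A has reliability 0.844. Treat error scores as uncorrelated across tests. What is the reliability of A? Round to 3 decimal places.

Var(V+A) = 2 + 2·0.57 = 3.140.
True-score variance = ρ_V + ρ_A + 2·0.57, so 0.844 = (0.79 + ρ_A + 1.14) / 3.140.
ρ_A = 0.844·3.140 − 0.79 − 1.14 = 0.720.

0.720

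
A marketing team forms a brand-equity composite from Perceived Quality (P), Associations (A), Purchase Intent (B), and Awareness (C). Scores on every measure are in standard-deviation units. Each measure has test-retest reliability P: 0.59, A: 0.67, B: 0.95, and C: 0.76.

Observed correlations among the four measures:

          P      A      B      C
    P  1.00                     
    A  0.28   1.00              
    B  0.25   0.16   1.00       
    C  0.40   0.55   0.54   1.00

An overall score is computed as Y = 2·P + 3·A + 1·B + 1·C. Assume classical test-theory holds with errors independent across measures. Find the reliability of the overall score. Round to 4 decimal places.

0.8137

Var(Y) = 2² + 3² + 1 + 1 + 2·[6·0.28 + 2·0.25 + 2·0.40 + 3·0.16 + 3·0.55 + 0.54] = 15 + 11.3 = 26.3.
With uncorrelated errors the cross-covariances are all true-score covariance, so they carry over unchanged; only the diagonal terms shrink to ρᵢσᵢ².
True-score variance = [2²·0.59 + 3²·0.67 + 0.95 + 0.76] + 11.3 = 10.1 + 11.3 = 21.4.
Reliability = 21.4 / 26.3 = 0.8137.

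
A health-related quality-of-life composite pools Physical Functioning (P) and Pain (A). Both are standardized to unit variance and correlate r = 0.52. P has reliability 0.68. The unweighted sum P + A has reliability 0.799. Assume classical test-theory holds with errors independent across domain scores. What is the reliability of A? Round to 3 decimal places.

Var(P+A) = 2 + 2·0.52 = 3.040.
True-score variance = ρ_P + ρ_A + 2·0.52, so 0.799 = (0.68 + ρ_A + 1.04) / 3.040.
ρ_A = 0.799·3.040 − 0.68 − 1.04 = 0.709.

0.709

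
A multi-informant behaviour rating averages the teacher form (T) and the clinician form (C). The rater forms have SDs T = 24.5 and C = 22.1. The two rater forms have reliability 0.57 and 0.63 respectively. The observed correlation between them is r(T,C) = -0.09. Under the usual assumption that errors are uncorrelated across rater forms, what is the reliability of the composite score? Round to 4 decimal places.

Var(T+C) = 24.5² + 22.1² + 2·[24.5·22.1·(-0.09)] = 1088.66 − 97.461 = 991.199.
With uncorrelated errors the cross-covariances are all true-score covariance, so they carry over unchanged; only the diagonal terms shrink to ρᵢσᵢ².
True-score variance = [24.5²·0.57 + 22.1²·0.63] − 97.461 = 649.841 − 97.461 = 552.38.
Reliability = 552.38 / 991.199 = 0.5573.

0.5573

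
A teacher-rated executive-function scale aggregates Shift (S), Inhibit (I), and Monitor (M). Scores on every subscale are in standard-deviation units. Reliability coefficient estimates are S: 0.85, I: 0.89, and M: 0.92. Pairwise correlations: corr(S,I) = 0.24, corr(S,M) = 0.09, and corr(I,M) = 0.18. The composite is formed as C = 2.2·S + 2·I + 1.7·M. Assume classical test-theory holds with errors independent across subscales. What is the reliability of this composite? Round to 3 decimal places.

0.911

Var(C) = 2.2² + 2² + 1.7² + 2·[4.4·0.24 + 3.74·0.09 + 3.4·0.18] = 11.73 + 4.0092 = 15.7392.
With uncorrelated errors the cross-covariances are all true-score covariance, so they carry over unchanged; only the diagonal terms shrink to ρᵢσᵢ².
True-score variance = [2.2²·0.85 + 2²·0.89 + 1.7²·0.92] + 4.0092 = 10.3328 + 4.0092 = 14.342.
Reliability = 14.342 / 15.7392 = 0.911.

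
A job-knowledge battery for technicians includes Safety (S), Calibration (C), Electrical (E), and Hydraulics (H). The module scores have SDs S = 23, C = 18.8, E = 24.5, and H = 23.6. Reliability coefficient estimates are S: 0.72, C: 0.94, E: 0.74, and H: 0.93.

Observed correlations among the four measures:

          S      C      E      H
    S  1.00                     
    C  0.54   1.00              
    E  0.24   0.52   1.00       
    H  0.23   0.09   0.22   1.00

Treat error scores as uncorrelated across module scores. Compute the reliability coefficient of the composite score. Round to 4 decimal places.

Var(S+C+E+H) = 23² + 18.8² + 24.5² + 23.6² + 2·[23·18.8·0.54 + 23·24.5·0.24 + 23·23.6·0.23 + 18.8·24.5·0.52 + 18.8·23.6·0.09 + 24.5·23.6·0.22] = 2039.65 + 1800.45 = 3840.1.
Because errors are independent across components, Cov(Tᵢ,Tⱼ) = Cov(Xᵢ,Xⱼ); the off-diagonal part of the true-score variance is the same as above.
True-score variance = [23²·0.72 + 18.8²·0.94 + 24.5²·0.74 + 23.6²·0.93] + 1800.45 = 1675.27 + 1800.45 = 3475.73.
Reliability = 3475.73 / 3840.1 = 0.9051.

0.9051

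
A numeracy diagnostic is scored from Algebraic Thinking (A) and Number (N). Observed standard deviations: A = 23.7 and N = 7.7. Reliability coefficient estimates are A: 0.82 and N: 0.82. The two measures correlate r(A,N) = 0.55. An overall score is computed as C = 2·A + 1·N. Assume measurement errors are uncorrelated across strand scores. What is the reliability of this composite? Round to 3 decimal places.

0.847

Var(C) = 2²·23.7² + 7.7² + 2·[2·23.7·7.7·0.55] = 2306.05 + 401.478 = 2707.53.
Under uncorrelated errors the observed covariances equal the true-score covariances, so only the own-variance terms attenuate.
True-score variance = [2²·23.7²·0.82 + 7.7²·0.82] + 401.478 = 1890.96 + 401.478 = 2292.44.
Reliability = 2292.44 / 2707.53 = 0.847.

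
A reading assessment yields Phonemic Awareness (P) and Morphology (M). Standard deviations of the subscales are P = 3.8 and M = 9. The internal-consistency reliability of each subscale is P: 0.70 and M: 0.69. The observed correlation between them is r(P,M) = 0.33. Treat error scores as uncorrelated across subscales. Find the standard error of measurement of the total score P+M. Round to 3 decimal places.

Var(total) = 95.44 + 22.572 = 118.012.
True-score variance = 65.998 + 22.572 = 88.57, so reliability = 0.7505.
Error variance = 118.012 − 88.57 = 29.442; SEM = √29.442 = 5.426.

5.426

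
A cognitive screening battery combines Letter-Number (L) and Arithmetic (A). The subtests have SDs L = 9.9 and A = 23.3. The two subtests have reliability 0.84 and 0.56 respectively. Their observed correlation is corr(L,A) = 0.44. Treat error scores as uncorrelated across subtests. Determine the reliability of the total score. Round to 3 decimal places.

0.698

Var(L+A) = 9.9² + 23.3² + 2·[9.9·23.3·0.44] = 640.9 + 202.99 = 843.89.
Because errors are independent across components, Cov(Tᵢ,Tⱼ) = Cov(Xᵢ,Xⱼ); the off-diagonal part of the true-score variance is the same as above.
True-score variance = [9.9²·0.84 + 23.3²·0.56] + 202.99 = 386.347 + 202.99 = 589.336.
Reliability = 589.336 / 843.89 = 0.698.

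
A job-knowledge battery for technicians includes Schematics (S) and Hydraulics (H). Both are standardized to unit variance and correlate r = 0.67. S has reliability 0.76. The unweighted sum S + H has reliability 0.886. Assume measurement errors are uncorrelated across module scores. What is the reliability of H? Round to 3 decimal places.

Var(S+H) = 2 + 2·0.67 = 3.340.
True-score variance = ρ_S + ρ_H + 2·0.67, so 0.886 = (0.76 + ρ_H + 1.34) / 3.340.
ρ_H = 0.886·3.340 − 0.76 − 1.34 = 0.859.

0.859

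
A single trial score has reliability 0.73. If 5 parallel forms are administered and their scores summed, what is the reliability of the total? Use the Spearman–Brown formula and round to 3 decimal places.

0.931

ρ_k = kρ / (1 + (k−1)ρ) = 5·0.73 / (1 + 4·0.73) = 3.650 / 3.920 = 0.931.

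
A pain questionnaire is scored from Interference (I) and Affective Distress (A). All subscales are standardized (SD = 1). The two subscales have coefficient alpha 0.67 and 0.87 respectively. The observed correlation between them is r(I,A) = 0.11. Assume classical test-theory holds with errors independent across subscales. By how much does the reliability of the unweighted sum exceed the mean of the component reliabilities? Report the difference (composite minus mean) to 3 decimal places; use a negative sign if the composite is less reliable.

0.023

Var(sum) = 2 + 0.22 = 2.22; true-score variance = 1.54 + 0.22 = 1.76; composite reliability = 0.7928.
Mean component reliability = 0.7700.
Difference = 0.7928 − 0.7700 = 0.023.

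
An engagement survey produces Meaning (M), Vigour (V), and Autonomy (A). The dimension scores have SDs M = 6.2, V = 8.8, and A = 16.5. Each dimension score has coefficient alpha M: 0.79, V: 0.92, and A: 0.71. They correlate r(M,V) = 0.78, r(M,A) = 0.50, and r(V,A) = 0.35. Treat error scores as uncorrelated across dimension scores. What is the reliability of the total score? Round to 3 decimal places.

Var(M+V+A) = 6.2² + 8.8² + 16.5² + 2·[6.2·8.8·0.78 + 6.2·16.5·0.50 + 8.8·16.5·0.35] = 388.13 + 289.054 = 677.184.
Because errors are independent across components, Cov(Tᵢ,Tⱼ) = Cov(Xᵢ,Xⱼ); the off-diagonal part of the true-score variance is the same as above.
True-score variance = [6.2²·0.79 + 8.8²·0.92 + 16.5²·0.71] + 289.054 = 294.91 + 289.054 = 583.964.
Reliability = 583.964 / 677.184 = 0.862.

0.862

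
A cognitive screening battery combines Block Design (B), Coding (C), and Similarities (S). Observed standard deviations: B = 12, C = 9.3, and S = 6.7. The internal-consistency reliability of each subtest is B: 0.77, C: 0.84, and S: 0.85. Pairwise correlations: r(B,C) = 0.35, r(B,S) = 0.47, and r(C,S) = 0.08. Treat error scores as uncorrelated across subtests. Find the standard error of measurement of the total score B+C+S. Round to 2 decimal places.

7.33

Var(total) = 275.38 + 163.666 = 439.046.
True-score variance = 221.688 + 163.666 = 385.354, so reliability = 0.8777.
Error variance = 439.046 − 385.354 = 53.6919; SEM = √53.6919 = 7.33.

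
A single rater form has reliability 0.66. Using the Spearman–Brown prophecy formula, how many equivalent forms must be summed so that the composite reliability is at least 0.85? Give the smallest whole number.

k ≥ ρ*(1−ρ₁)/(ρ₁(1−ρ*)) = 0.85·0.34 / (0.66·0.15) = 2.919.
Smallest integer k = 3.

3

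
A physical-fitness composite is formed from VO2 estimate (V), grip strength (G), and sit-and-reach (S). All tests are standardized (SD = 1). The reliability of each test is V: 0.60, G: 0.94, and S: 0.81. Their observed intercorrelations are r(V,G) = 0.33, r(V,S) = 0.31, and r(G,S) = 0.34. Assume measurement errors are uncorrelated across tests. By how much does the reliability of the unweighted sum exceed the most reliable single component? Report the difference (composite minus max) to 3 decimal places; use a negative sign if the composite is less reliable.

Var(sum) = 3 + 1.96 = 4.96; true-score variance = 2.35 + 1.96 = 4.31; composite reliability = 0.8690.
Max component reliability = 0.9400.
Difference = 0.8690 − 0.9400 = -0.071.

-0.071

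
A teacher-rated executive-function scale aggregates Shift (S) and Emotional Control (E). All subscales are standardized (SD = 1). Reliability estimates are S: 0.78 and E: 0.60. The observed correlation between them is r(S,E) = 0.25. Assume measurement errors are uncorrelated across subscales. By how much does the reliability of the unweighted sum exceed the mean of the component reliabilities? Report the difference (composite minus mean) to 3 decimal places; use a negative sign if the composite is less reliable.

0.062

Var(sum) = 2 + 0.5 = 2.5; true-score variance = 1.38 + 0.5 = 1.88; composite reliability = 0.7520.
Mean component reliability = 0.6900.
Difference = 0.7520 − 0.6900 = 0.062.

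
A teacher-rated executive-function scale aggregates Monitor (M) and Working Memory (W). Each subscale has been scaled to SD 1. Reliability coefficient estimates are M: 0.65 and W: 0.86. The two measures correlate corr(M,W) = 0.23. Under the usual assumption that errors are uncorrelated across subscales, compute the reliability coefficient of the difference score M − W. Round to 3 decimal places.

Var(M−W) = 1 + 1 − 2·0.23 = 2 − 0.46 = 1.54.
Under uncorrelated errors the observed covariances equal the true-score covariances, so only the own-variance terms attenuate.
True-score variance = [0.65 + 0.86] − 0.46 = 1.51 − 0.46 = 1.05.
Reliability = 1.05 / 1.54 = 0.682.

0.682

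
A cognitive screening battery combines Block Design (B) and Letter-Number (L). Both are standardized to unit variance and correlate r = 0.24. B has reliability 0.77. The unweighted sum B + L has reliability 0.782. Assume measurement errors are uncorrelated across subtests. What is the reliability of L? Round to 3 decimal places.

0.689

Var(B+L) = 2 + 2·0.24 = 2.480.
True-score variance = ρ_B + ρ_L + 2·0.24, so 0.782 = (0.77 + ρ_L + 0.48) / 2.480.
ρ_L = 0.782·2.480 − 0.77 − 0.48 = 0.689.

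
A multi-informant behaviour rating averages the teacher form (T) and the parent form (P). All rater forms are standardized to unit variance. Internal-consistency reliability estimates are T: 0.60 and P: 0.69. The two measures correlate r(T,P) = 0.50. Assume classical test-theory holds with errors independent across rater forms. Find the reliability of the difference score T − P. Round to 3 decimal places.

Var(T−P) = 1 + 1 − 2·0.50 = 2 − 1 = 1.
Because errors are independent across components, Cov(Tᵢ,Tⱼ) = Cov(Xᵢ,Xⱼ); the off-diagonal part of the true-score variance is the same as above.
True-score variance = [0.60 + 0.69] − 1 = 1.29 − 1 = 0.29.
Reliability = 0.29 / 1 = 0.290.

0.290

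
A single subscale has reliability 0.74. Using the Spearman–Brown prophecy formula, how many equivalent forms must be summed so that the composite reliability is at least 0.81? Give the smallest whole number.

2

k ≥ ρ*(1−ρ₁)/(ρ₁(1−ρ*)) = 0.81·0.26 / (0.74·0.19) = 1.498.
Smallest integer k = 2.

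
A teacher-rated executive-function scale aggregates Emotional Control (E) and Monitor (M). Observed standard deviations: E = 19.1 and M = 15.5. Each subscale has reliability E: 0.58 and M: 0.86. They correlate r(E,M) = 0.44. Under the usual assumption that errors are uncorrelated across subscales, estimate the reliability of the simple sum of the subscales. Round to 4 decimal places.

0.7841

Var(E+M) = 19.1² + 15.5² + 2·[19.1·15.5·0.44] = 605.06 + 260.524 = 865.584.
With uncorrelated errors the cross-covariances are all true-score covariance, so they carry over unchanged; only the diagonal terms shrink to ρᵢσᵢ².
True-score variance = [19.1²·0.58 + 15.5²·0.86] + 260.524 = 418.205 + 260.524 = 678.729.
Reliability = 678.729 / 865.584 = 0.7841.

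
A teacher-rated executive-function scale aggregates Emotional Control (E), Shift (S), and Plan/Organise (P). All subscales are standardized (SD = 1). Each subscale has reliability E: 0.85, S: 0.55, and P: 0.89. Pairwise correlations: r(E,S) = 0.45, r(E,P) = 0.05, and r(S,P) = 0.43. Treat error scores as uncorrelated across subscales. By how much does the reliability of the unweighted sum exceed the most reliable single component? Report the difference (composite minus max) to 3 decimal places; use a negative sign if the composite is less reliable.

Var(sum) = 3 + 1.86 = 4.86; true-score variance = 2.29 + 1.86 = 4.15; composite reliability = 0.8539.
Max component reliability = 0.8900.
Difference = 0.8539 − 0.8900 = -0.036.

-0.036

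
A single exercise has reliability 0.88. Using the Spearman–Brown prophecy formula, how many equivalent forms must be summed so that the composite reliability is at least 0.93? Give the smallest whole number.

2

k ≥ ρ*(1−ρ₁)/(ρ₁(1−ρ*)) = 0.93·0.12 / (0.88·0.07) = 1.812.
Smallest integer k = 2.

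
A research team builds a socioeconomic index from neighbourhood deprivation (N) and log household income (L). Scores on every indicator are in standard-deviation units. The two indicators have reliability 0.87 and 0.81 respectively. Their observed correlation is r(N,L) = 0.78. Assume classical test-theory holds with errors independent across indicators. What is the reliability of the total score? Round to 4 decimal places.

Var(N+L) = 2 + 2·[0.78] = 2 + 1.56 = 3.56.
With uncorrelated errors the cross-covariances are all true-score covariance, so they carry over unchanged; only the diagonal terms shrink to ρᵢσᵢ².
True-score variance = [0.87 + 0.81] + 1.56 = 1.68 + 1.56 = 3.24.
Reliability = 3.24 / 3.56 = 0.9101.

0.9101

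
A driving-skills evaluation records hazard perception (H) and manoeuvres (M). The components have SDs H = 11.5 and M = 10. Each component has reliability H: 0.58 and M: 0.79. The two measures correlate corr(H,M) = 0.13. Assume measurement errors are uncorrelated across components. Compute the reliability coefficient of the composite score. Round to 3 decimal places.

Var(H+M) = 11.5² + 10² + 2·[11.5·10·0.13] = 232.25 + 29.9 = 262.15.
Because errors are independent across components, Cov(Tᵢ,Tⱼ) = Cov(Xᵢ,Xⱼ); the off-diagonal part of the true-score variance is the same as above.
True-score variance = [11.5²·0.58 + 10²·0.79] + 29.9 = 155.705 + 29.9 = 185.605.
Reliability = 185.605 / 262.15 = 0.708.

0.708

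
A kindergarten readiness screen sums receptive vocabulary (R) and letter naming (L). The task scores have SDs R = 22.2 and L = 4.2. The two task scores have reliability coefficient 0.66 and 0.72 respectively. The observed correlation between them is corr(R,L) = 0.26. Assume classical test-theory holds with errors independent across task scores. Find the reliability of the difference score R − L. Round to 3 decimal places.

0.627

Var(R−L) = 22.2² + 4.2² − 2·22.2·4.2·0.26 = 510.48 − 48.4848 = 461.995.
Under uncorrelated errors the observed covariances equal the true-score covariances, so only the own-variance terms attenuate.
True-score variance = [22.2²·0.66 + 4.2²·0.72] − 48.4848 = 337.975 − 48.4848 = 289.49.
Reliability = 289.49 / 461.995 = 0.627.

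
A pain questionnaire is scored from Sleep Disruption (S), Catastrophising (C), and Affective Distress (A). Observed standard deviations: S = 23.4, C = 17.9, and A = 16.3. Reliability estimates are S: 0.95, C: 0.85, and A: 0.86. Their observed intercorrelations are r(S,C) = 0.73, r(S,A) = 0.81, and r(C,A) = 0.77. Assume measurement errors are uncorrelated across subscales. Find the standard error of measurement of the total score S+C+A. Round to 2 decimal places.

Var(total) = 1133.66 + 1678.76 = 2812.42.
True-score variance = 1021.02 + 1678.76 = 2699.79, so reliability = 0.9600.
Error variance = 2812.42 − 2699.79 = 112.636; SEM = √112.636 = 10.61.

10.61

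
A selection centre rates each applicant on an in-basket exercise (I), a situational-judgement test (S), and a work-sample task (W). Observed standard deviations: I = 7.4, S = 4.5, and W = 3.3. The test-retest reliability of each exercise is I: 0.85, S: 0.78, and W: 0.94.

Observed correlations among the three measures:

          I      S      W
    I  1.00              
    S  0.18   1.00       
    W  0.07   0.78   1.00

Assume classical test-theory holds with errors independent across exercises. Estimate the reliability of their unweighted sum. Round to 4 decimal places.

Var(I+S+W) = 7.4² + 4.5² + 3.3² + 2·[7.4·4.5·0.18 + 7.4·3.3·0.07 + 4.5·3.3·0.78] = 85.9 + 38.5728 = 124.473.
Because errors are independent across components, Cov(Tᵢ,Tⱼ) = Cov(Xᵢ,Xⱼ); the off-diagonal part of the true-score variance is the same as above.
True-score variance = [7.4²·0.85 + 4.5²·0.78 + 3.3²·0.94] + 38.5728 = 72.5776 + 38.5728 = 111.15.
Reliability = 111.15 / 124.473 = 0.8930.

0.8930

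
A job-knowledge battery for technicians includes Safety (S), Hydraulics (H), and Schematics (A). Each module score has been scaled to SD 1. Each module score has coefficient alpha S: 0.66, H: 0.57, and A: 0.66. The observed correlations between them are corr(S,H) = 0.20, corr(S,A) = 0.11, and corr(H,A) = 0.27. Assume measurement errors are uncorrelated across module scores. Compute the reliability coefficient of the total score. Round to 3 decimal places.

0.733

Var(S+H+A) = 3 + 2·[0.20 + 0.11 + 0.27] = 3 + 1.16 = 4.16.
Because errors are independent across components, Cov(Tᵢ,Tⱼ) = Cov(Xᵢ,Xⱼ); the off-diagonal part of the true-score variance is the same as above.
True-score variance = [0.66 + 0.57 + 0.66] + 1.16 = 1.89 + 1.16 = 3.05.
Reliability = 3.05 / 4.16 = 0.733.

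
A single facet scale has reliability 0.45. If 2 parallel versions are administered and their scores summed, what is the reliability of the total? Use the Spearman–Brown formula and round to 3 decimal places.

ρ_k = kρ / (1 + (k−1)ρ) = 2·0.45 / (1 + 1·0.45) = 0.900 / 1.450 = 0.621.

0.621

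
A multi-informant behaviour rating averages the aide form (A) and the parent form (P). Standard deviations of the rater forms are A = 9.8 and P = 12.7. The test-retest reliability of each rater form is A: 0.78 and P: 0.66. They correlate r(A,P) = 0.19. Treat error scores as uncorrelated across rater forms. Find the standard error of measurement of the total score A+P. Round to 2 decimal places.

8.72

Var(total) = 257.33 + 47.2948 = 304.625.
True-score variance = 181.363 + 47.2948 = 228.657, so reliability = 0.7506.
Error variance = 304.625 − 228.657 = 75.9674; SEM = √75.9674 = 8.72.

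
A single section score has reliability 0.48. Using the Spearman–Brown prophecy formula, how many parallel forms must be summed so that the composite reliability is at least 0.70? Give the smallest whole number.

k ≥ ρ*(1−ρ₁)/(ρ₁(1−ρ*)) = 0.70·0.52 / (0.48·0.30) = 2.528.
Smallest integer k = 3.

3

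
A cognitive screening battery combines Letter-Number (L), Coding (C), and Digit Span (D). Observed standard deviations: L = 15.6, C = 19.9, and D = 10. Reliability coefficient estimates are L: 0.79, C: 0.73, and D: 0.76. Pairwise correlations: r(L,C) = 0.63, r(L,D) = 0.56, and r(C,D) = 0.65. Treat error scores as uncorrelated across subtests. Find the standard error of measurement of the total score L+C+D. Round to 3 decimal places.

13.492

Var(total) = 739.37 + 824.574 = 1563.94.
True-score variance = 557.342 + 824.574 = 1381.92, so reliability = 0.8836.
Error variance = 1563.94 − 1381.92 = 182.028; SEM = √182.028 = 13.492.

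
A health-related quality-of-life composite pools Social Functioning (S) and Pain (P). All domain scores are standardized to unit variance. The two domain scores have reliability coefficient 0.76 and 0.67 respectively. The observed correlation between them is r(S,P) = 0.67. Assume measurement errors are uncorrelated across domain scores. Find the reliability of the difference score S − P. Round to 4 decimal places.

0.1364

Var(S−P) = 1 + 1 − 2·0.67 = 2 − 1.34 = 0.66.
With uncorrelated errors the cross-covariances are all true-score covariance, so they carry over unchanged; only the diagonal terms shrink to ρᵢσᵢ².
True-score variance = [0.76 + 0.67] − 1.34 = 1.43 − 1.34 = 0.09.
Reliability = 0.09 / 0.66 = 0.1364.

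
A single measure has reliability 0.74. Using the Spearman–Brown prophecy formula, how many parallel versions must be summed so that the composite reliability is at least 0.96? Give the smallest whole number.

k ≥ ρ*(1−ρ₁)/(ρ₁(1−ρ*)) = 0.96·0.26 / (0.74·0.04) = 8.432.
Smallest integer k = 9.

9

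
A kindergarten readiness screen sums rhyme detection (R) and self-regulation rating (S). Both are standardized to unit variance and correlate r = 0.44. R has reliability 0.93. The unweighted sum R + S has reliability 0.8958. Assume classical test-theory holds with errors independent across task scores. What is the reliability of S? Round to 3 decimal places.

Var(R+S) = 2 + 2·0.44 = 2.880.
True-score variance = ρ_R + ρ_S + 2·0.44, so 0.8958 = (0.93 + ρ_S + 0.88) / 2.880.
ρ_S = 0.8958·2.880 − 0.93 − 0.88 = 0.770.

0.770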